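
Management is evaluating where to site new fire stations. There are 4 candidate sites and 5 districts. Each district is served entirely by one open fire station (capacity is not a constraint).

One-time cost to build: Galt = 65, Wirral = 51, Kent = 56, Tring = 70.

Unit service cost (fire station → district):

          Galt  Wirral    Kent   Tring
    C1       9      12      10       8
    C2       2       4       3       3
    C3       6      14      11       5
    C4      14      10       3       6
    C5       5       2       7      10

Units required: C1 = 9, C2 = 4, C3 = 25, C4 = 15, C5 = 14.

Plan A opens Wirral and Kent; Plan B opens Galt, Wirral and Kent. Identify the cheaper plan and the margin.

Plan A: {Wirral, Kent}: C1→Kent 10·9=90, C2→Kent 3·4=12, C3→Kent 11·25=275, C4→Kent 3·15=45, C5→Wirral 2·14=28. Service 450; fixed 107; total 557.
Plan B: {Galt, Wirral, Kent}: C1→Galt 9·9=81, C2→Galt 2·4=8, C3→Galt 6·25=150, C4→Kent 3·15=45, C5→Wirral 2·14=28. Service 312; fixed 172; total 484.
Difference: |557 − 484| = 73.

Plan B is cheaper by 73.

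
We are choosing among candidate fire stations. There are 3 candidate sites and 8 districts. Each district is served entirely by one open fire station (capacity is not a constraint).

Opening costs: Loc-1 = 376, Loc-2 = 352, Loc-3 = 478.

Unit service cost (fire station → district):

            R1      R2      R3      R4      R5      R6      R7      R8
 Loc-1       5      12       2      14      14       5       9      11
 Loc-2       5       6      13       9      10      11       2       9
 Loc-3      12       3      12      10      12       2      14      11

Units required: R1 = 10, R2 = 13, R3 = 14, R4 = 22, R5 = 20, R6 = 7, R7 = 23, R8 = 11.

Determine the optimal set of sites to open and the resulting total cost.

For any fixed open set, each district goes to its cheapest open site; total = fixed + service.
{Loc-2}: R1→Loc-2 5·10=50, R2→Loc-2 6·13=78, R3→Loc-2 13·14=182, R4→Loc-2 9·22=198, R5→Loc-2 10·20=200, R6→Loc-2 11·7=77, R7→Loc-2 2·23=46, R8→Loc-2 9·11=99. Service 930; fixed 352; total 1282.
{Loc-1, Loc-2}: R1→Loc-1 5·10=50, R2→Loc-2 6·13=78, R3→Loc-1 2·14=28, R4→Loc-2 9·22=198, R5→Loc-2 10·20=200, R6→Loc-1 5·7=35, R7→Loc-2 2·23=46, R8→Loc-2 9·11=99. Service 734; fixed 728; total 1462.
{Loc-1}: service 1185 + fixed 376 = 1561
{Loc-1, Loc-2, Loc-3}: service 674 + fixed 1206 = 1880
No other subset beats 1282.

Open Loc-2 only; minimum total cost 1282.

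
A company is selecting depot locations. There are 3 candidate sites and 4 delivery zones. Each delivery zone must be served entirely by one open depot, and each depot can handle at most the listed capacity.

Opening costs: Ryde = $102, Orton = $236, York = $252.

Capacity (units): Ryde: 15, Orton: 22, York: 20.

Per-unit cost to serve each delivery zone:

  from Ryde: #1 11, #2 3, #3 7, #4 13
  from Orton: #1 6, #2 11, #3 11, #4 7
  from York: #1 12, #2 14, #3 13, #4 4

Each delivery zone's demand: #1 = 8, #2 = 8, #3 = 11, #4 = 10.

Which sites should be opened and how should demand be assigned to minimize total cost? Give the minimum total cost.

Open {Orton, York}: #1→Orton 6·8=48, #2→York 14·8=112, #3→Orton 11·11=121, #4→York 4·10=40.
Loads: Orton carries 19/22, York carries 18/20. Service 321; fixed 488; total 809.
Next best feasible plan costs 823.

Minimum total cost: 809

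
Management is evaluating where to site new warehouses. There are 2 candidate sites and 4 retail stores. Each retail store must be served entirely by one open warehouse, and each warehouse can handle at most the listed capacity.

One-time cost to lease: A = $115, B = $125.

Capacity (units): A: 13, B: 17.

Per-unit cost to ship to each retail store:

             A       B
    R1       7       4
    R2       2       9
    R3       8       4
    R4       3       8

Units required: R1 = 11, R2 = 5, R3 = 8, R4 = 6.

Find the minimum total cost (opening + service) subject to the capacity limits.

Minimum total cost: 406

Open {A, B}: R1→B 4·11=44, R2→A 2·5=10, R3→A 8·8=64, R4→B 8·6=48.
Loads: A carries 13/13, B carries 17/17. Service 166; fixed 240; total 406.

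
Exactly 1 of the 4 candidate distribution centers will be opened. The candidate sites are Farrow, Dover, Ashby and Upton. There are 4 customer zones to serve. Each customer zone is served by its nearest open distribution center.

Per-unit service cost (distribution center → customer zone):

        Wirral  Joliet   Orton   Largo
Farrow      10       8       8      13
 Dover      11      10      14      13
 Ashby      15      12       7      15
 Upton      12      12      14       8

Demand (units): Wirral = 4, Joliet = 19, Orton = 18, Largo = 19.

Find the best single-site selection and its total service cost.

Choose Farrow only; total service cost 583.

With exactly 1 open, each customer zone uses its cheapest among the chosen.
{Farrow}: Wirral→Farrow 10·4=40, Joliet→Farrow 8·19=152, Orton→Farrow 8·18=144, Largo→Farrow 13·19=247. Service cost 583.
{Upton}: service cost 680
{Ashby}: service cost 699
Among all 4 size-1 choices, {Farrow} is lowest.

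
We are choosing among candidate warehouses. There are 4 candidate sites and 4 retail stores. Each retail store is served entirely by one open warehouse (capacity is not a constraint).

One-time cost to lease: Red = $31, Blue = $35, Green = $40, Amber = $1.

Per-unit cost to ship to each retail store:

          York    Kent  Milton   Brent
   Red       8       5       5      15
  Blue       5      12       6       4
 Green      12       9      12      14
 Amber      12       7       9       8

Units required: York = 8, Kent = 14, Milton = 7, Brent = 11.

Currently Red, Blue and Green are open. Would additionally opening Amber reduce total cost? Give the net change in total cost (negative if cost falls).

Current service cost with {Red, Blue, Green}: 189.
Adding Amber: each retail store re-picks its cheapest; new service cost 189, saving 0.
Extra fixed cost: 1. Net change = 1 − 0 = 1.
(Totals: 295 → 296.)

No — net change +1 (cost rises by 1).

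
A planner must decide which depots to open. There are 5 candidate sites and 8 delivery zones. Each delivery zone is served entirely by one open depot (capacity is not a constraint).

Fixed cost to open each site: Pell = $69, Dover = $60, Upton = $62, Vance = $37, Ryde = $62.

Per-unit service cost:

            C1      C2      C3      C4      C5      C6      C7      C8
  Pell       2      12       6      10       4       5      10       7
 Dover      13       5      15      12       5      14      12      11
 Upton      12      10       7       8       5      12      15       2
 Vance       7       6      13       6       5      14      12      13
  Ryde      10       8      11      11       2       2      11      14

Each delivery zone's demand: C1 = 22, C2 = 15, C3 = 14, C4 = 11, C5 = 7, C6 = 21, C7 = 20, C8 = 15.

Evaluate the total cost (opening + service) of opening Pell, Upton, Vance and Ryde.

Each delivery zone is assigned to its cheapest site among the open ones.
{Pell, Upton, Vance, Ryde}: C1→Pell 2·22=44, C2→Vance 6·15=90, C3→Pell 6·14=84, C4→Vance 6·11=66, C5→Ryde 2·7=14, C6→Ryde 2·21=42, C7→Pell 10·20=200, C8→Upton 2·15=30. Service 570; fixed 230; total 800.

Total cost: 800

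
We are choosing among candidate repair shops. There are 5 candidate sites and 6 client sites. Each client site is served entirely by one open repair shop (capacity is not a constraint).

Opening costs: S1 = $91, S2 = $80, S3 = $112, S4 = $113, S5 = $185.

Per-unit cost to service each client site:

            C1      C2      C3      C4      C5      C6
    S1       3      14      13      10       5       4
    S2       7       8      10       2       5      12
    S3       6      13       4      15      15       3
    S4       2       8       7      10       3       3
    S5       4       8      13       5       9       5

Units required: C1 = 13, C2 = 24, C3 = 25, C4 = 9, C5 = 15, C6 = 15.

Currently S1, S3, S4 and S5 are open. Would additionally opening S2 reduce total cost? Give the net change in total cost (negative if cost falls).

Current service cost with {S1, S3, S4, S5}: 453.
Adding S2: each client site re-picks its cheapest; new service cost 426, saving 27.
Extra fixed cost: 80. Net change = 80 − 27 = 53.
(Totals: 954 → 1007.)

No — net change +53 (cost rises by 53).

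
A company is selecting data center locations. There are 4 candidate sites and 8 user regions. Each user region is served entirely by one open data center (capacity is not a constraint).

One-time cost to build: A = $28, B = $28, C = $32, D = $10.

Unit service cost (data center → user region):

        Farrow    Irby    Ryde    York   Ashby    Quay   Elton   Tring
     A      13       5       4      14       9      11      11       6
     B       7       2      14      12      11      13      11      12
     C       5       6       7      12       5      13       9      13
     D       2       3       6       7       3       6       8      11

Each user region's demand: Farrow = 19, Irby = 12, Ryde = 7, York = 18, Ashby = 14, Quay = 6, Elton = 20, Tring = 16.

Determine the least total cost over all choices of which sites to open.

For any fixed open set, each user region goes to its cheapest open site; total = fixed + service.
{A, D}: Farrow→D 2·19=38, Irby→D 3·12=36, Ryde→A 4·7=28, York→D 7·18=126, Ashby→D 3·14=42, Quay→D 6·6=36, Elton→D 8·20=160, Tring→A 6·16=96. Service 562; fixed 38; total 600.
{A, B, D}: Farrow→D 2·19=38, Irby→B 2·12=24, Ryde→A 4·7=28, York→D 7·18=126, Ashby→D 3·14=42, Quay→D 6·6=36, Elton→D 8·20=160, Tring→A 6·16=96. Service 550; fixed 66; total 616.
{A, C, D}: service 562 + fixed 70 = 632
{A, B, C, D}: service 550 + fixed 98 = 648
(All 15 nonempty subsets were checked; A and D is lowest.)

Minimum total cost: 600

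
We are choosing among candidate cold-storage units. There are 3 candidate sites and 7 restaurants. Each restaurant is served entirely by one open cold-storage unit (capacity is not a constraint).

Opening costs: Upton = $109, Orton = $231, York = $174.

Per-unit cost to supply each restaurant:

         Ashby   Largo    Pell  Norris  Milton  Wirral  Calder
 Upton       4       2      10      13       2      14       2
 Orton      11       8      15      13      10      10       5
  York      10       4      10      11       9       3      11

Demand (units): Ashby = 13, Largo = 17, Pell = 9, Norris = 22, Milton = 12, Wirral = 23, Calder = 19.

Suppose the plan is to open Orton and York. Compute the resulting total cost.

Each restaurant is assigned to its cheapest site among the open ones.
{Orton, York}: Ashby→York 10·13=130, Largo→York 4·17=68, Pell→York 10·9=90, Norris→York 11·22=242, Milton→York 9·12=108, Wirral→York 3·23=69, Calder→Orton 5·19=95. Service 802; fixed 405; total 1207.

Total cost: 1207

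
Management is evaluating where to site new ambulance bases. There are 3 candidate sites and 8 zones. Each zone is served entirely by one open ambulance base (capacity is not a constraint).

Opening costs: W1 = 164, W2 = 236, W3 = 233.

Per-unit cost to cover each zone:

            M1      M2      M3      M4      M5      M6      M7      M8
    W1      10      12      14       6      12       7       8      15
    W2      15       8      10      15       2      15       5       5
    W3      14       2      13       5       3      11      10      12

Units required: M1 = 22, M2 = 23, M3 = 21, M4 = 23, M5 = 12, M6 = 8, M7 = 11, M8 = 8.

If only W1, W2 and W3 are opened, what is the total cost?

Each zone is assigned to its cheapest site among the open ones.
{W1, W2, W3}: M1→W1 10·22=220, M2→W3 2·23=46, M3→W2 10·21=210, M4→W3 5·23=115, M5→W2 2·12=24, M6→W1 7·8=56, M7→W2 5·11=55, M8→W2 5·8=40. Service 766; fixed 633; total 1399.

Total cost: 1399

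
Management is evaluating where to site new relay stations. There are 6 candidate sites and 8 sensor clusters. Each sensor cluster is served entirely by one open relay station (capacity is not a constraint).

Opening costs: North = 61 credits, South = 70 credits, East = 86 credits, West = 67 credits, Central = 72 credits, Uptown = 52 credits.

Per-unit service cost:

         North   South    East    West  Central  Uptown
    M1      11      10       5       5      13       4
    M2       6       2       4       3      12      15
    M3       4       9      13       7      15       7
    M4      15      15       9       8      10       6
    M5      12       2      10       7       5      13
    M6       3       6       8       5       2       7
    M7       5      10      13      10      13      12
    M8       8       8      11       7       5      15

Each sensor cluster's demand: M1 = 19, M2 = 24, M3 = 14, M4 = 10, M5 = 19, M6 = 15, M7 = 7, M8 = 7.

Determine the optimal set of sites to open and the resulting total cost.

For any fixed open set, each sensor cluster goes to its cheapest open site; total = fixed + service.
{North, South, Uptown}: M1→Uptown 4·19=76, M2→South 2·24=48, M3→North 4·14=56, M4→Uptown 6·10=60, M5→South 2·19=38, M6→North 3·15=45, M7→North 5·7=35, M8→North 8·7=56. Service 414; fixed 183; total 597.
{North, South, Central, Uptown}: M1→Uptown 4·19=76, M2→South 2·24=48, M3→North 4·14=56, M4→Uptown 6·10=60, M5→South 2·19=38, M6→Central 2·15=30, M7→North 5·7=35, M8→Central 5·7=35. Service 378; fixed 255; total 633.
{North, South, West}: service 446 + fixed 198 = 644
{North, South, East, West, Central, Uptown}: service 378 + fixed 408 = 786
No other subset beats 597.

Open North, South and Uptown; minimum total cost 597.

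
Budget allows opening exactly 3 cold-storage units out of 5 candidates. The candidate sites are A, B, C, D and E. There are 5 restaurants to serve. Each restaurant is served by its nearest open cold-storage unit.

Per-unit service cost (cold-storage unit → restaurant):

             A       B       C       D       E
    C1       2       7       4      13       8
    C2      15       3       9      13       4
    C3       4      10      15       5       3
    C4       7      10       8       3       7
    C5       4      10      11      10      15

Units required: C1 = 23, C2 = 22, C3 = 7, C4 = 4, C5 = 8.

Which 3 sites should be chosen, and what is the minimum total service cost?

With exactly 3 open, each restaurant uses its cheapest among the chosen.
{A, B, D}: C1→A 2·23=46, C2→B 3·22=66, C3→A 4·7=28, C4→D 3·4=12, C5→A 4·8=32. Service cost 184.
{A, B, E}: service cost 193
{A, D, E}: service cost 199
Among all 10 size-3 choices, {A, B, D} is lowest.

Choose A, B and D; total service cost 184.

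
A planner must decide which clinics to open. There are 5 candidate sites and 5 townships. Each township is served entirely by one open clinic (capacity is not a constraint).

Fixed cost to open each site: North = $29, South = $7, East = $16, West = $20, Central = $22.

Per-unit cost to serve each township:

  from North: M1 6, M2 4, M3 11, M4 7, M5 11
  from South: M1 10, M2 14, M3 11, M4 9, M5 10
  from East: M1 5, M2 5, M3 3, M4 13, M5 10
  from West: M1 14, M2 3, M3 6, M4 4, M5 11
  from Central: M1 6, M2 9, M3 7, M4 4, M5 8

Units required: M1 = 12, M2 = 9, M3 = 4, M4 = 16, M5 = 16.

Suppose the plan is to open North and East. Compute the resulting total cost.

Total cost: 425

Each township is assigned to its cheapest site among the open ones.
{North, East}: M1→East 5·12=60, M2→North 4·9=36, M3→East 3·4=12, M4→North 7·16=112, M5→East 10·16=160. Service 380; fixed 45; total 425.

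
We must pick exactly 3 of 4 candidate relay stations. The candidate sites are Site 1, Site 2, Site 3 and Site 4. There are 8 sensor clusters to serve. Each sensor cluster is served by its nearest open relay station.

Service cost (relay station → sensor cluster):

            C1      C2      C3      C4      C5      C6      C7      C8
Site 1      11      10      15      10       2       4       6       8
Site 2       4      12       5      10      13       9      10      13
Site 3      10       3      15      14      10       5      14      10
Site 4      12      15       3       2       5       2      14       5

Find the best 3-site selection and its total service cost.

Choose Site 1, Site 3 and Site 4; total service cost 33.

With exactly 3 open, each sensor cluster uses its cheapest among the chosen.
{Site 1, Site 3, Site 4}: C1→Site 3 10, C2→Site 3 3, C3→Site 4 3, C4→Site 4 2, C5→Site 1 2, C6→Site 4 2, C7→Site 1 6, C8→Site 4 5. Service cost 33.
{Site 1, Site 2, Site 4}: service cost 34
{Site 2, Site 3, Site 4}: service cost 34
Among all 4 size-3 choices, {Site 1, Site 3, Site 4} is lowest.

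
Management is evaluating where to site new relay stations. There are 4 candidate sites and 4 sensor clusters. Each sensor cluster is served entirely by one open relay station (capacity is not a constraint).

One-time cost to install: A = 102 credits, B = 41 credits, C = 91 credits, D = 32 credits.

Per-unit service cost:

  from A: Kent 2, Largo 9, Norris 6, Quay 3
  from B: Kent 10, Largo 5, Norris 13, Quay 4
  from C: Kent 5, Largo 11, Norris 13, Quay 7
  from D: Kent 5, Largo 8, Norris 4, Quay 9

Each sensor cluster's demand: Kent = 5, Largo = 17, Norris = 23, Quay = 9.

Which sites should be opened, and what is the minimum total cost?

For any fixed open set, each sensor cluster goes to its cheapest open site; total = fixed + service.
{B, D}: Kent→D 5·5=25, Largo→B 5·17=85, Norris→D 4·23=92, Quay→B 4·9=36. Service 238; fixed 73; total 311.
{D}: Kent→D 5·5=25, Largo→D 8·17=136, Norris→D 4·23=92, Quay→D 9·9=81. Service 334; fixed 32; total 366.
{A, B, D}: service 214 + fixed 175 = 389
{A, B, C, D}: service 214 + fixed 266 = 480
(All 15 nonempty subsets were checked; B and D is lowest.)

Open B and D; minimum total cost 311.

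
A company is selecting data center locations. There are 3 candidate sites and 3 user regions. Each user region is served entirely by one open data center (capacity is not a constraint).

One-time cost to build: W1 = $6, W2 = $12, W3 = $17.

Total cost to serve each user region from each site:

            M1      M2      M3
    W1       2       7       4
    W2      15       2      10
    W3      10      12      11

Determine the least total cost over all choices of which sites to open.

Minimum total cost: 19

For any fixed open set, each user region goes to its cheapest open site; total = fixed + service.
{W1}: M1→W1 2, M2→W1 7, M3→W1 4. Service 13; fixed 6; total 19.
{W1, W2}: service 8 + fixed 18 = 26
{W1, W3}: service 13 + fixed 23 = 36
{W1, W2, W3}: service 8 + fixed 35 = 43
No other subset beats 19.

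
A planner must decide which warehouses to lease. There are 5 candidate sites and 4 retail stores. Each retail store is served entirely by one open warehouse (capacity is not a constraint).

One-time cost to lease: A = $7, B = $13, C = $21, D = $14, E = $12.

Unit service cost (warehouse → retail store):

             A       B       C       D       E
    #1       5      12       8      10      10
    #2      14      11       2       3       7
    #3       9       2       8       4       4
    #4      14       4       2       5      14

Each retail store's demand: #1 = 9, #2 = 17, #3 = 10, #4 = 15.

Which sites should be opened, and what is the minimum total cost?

Open A, B and C; minimum total cost 170.

For any fixed open set, each retail store goes to its cheapest open site; total = fixed + service.
{A, B, C}: #1→A 5·9=45, #2→C 2·17=34, #3→B 2·10=20, #4→C 2·15=30. Service 129; fixed 41; total 170.
{A, B, C, E}: #1→A 5·9=45, #2→C 2·17=34, #3→B 2·10=20, #4→C 2·15=30. Service 129; fixed 53; total 182.
{A, B, C, D}: #1→A 5·9=45, #2→C 2·17=34, #3→B 2·10=20, #4→C 2·15=30. Service 129; fixed 55; total 184.
{A, B, C, D, E}: service 129 + fixed 67 = 196
No other subset beats 170.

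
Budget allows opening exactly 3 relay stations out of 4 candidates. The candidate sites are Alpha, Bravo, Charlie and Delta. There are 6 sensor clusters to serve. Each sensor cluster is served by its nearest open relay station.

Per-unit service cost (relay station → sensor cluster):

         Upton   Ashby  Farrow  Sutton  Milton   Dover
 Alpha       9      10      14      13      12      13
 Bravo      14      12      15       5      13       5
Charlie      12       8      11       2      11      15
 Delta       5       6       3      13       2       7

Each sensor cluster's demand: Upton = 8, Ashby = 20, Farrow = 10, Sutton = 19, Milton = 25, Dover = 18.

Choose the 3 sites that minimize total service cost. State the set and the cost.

With exactly 3 open, each sensor cluster uses its cheapest among the chosen.
{Bravo, Charlie, Delta}: Upton→Delta 5·8=40, Ashby→Delta 6·20=120, Farrow→Delta 3·10=30, Sutton→Charlie 2·19=38, Milton→Delta 2·25=50, Dover→Bravo 5·18=90. Service cost 368.
{Alpha, Charlie, Delta}: service cost 404
{Alpha, Bravo, Delta}: service cost 425
Among all 4 size-3 choices, {Bravo, Charlie, Delta} is lowest.

Choose Bravo, Charlie and Delta; total service cost 368.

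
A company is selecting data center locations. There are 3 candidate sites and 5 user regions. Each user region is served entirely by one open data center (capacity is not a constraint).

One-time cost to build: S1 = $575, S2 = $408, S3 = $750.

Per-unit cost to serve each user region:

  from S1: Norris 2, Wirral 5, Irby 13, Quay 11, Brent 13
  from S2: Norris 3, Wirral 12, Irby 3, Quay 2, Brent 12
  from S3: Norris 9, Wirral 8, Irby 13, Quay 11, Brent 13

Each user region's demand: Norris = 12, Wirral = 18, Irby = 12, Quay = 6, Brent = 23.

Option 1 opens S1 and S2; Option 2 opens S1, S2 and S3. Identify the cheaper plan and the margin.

Option 1: {S1, S2}: Norris→S1 2·12=24, Wirral→S1 5·18=90, Irby→S2 3·12=36, Quay→S2 2·6=12, Brent→S2 12·23=276. Service 438; fixed 983; total 1421.
Option 2: {S1, S2, S3}: Norris→S1 2·12=24, Wirral→S1 5·18=90, Irby→S2 3·12=36, Quay→S2 2·6=12, Brent→S2 12·23=276. Service 438; fixed 1733; total 2171.
Difference: |1421 − 2171| = 750.

Option 1 is cheaper by 750.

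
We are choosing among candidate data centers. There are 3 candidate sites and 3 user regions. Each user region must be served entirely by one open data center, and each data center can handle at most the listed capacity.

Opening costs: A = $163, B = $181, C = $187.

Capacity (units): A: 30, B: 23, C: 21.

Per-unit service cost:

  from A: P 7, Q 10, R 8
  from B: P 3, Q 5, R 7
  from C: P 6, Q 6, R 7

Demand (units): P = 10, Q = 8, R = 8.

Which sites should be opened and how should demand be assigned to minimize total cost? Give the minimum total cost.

Open {A}: P→A 7·10=70, Q→A 10·8=80, R→A 8·8=64.
Loads: A carries 26/30. Service 214; fixed 163; total 377.
Next best feasible plan costs 478.

Minimum total cost: 377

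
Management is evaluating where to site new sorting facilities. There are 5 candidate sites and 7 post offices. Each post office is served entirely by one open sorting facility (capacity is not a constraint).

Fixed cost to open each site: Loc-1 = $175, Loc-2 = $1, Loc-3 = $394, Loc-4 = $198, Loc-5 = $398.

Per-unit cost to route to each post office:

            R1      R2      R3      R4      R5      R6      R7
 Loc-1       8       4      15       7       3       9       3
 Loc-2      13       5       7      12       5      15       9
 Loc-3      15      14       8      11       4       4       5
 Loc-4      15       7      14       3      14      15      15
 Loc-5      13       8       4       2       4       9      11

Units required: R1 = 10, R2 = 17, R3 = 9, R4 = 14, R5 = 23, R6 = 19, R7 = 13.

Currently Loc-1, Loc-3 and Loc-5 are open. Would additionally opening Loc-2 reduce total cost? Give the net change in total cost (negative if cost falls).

No — net change +1 (cost rises by 1).

Current service cost with {Loc-1, Loc-3, Loc-5}: 396.
Adding Loc-2: each post office re-picks its cheapest; new service cost 396, saving 0.
Extra fixed cost: 1. Net change = 1 − 0 = 1.
(Totals: 1363 → 1364.)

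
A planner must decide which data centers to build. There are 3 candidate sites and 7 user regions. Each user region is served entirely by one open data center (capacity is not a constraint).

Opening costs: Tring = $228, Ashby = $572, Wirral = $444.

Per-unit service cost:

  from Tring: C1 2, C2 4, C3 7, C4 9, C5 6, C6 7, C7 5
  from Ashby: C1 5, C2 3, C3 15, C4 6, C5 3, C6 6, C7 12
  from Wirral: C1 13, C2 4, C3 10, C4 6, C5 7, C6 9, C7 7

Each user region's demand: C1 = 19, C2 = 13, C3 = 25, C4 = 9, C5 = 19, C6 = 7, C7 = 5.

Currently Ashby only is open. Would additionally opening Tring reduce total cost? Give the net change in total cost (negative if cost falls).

Yes — net change −64 (cost falls by 64).

Current service cost with {Ashby}: 722.
Adding Tring: each user region re-picks its cheapest; new service cost 430, saving 292.
Extra fixed cost: 228. Net change = 228 − 292 = -64.
(Totals: 1294 → 1230.)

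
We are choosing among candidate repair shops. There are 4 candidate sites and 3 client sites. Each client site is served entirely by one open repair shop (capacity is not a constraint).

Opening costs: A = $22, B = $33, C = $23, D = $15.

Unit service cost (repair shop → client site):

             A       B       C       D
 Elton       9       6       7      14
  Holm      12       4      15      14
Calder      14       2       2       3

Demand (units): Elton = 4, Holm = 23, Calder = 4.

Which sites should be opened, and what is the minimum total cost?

For any fixed open set, each client site goes to its cheapest open site; total = fixed + service.
{B}: Elton→B 6·4=24, Holm→B 4·23=92, Calder→B 2·4=8. Service 124; fixed 33; total 157.
{B, D}: service 124 + fixed 48 = 172
{A, B}: Elton→B 6·4=24, Holm→B 4·23=92, Calder→B 2·4=8. Service 124; fixed 55; total 179.
{A, B, C, D}: service 124 + fixed 93 = 217
No other subset beats 157.

Open B only; minimum total cost 157.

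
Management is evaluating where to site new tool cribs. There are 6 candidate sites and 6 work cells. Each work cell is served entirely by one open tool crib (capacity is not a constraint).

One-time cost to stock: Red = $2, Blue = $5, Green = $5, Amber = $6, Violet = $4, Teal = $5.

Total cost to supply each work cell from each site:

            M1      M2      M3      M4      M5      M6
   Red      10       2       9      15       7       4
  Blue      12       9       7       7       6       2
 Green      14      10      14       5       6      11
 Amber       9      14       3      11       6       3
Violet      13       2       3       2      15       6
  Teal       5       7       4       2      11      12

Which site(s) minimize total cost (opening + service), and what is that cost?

Open Red and Teal; minimum total cost 31.

For any fixed open set, each work cell goes to its cheapest open site; total = fixed + service.
{Red, Teal}: M1→Teal 5, M2→Red 2, M3→Teal 4, M4→Teal 2, M5→Red 7, M6→Red 4. Service 24; fixed 7; total 31.
{Red, Blue, Teal}: M1→Teal 5, M2→Red 2, M3→Teal 4, M4→Teal 2, M5→Blue 6, M6→Blue 2. Service 21; fixed 12; total 33.
{Red, Amber, Teal}: service 21 + fixed 13 = 34
{Red, Blue, Green, Amber, Violet, Teal}: service 20 + fixed 27 = 47
No other subset beats 31.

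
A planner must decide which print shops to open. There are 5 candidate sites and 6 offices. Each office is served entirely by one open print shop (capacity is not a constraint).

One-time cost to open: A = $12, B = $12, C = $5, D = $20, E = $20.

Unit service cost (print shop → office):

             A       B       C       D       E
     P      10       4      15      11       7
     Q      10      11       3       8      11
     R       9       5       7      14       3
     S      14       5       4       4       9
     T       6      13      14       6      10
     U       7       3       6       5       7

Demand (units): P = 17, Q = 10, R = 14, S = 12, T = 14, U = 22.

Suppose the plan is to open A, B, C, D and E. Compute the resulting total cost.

Each office is assigned to its cheapest site among the open ones.
{A, B, C, D, E}: P→B 4·17=68, Q→C 3·10=30, R→E 3·14=42, S→C 4·12=48, T→A 6·14=84, U→B 3·22=66. Service 338; fixed 69; total 407.

Total cost: 407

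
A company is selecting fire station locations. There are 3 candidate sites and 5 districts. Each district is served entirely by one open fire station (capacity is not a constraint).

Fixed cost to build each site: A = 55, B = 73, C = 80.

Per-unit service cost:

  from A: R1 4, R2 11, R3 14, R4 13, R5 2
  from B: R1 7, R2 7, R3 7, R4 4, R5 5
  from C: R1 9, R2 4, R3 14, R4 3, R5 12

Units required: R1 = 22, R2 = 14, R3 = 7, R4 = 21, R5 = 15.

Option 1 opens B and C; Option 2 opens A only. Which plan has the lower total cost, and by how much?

Option 1 is cheaper by 148.

Option 1: {B, C}: R1→B 7·22=154, R2→C 4·14=56, R3→B 7·7=49, R4→C 3·21=63, R5→B 5·15=75. Service 397; fixed 153; total 550.
Option 2: {A}: R1→A 4·22=88, R2→A 11·14=154, R3→A 14·7=98, R4→A 13·21=273, R5→A 2·15=30. Service 643; fixed 55; total 698.
Difference: |550 − 698| = 148.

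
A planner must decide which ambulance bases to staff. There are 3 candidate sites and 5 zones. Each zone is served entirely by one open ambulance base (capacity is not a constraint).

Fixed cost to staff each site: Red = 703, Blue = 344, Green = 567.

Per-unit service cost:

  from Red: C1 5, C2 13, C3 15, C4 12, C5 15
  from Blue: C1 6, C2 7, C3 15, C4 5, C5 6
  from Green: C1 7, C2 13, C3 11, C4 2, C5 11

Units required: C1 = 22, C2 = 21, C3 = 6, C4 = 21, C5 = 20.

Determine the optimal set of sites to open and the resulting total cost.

For any fixed open set, each zone goes to its cheapest open site; total = fixed + service.
{Blue}: C1→Blue 6·22=132, C2→Blue 7·21=147, C3→Blue 15·6=90, C4→Blue 5·21=105, C5→Blue 6·20=120. Service 594; fixed 344; total 938.
{Green}: C1→Green 7·22=154, C2→Green 13·21=273, C3→Green 11·6=66, C4→Green 2·21=42, C5→Green 11·20=220. Service 755; fixed 567; total 1322.
{Blue, Green}: C1→Blue 6·22=132, C2→Blue 7·21=147, C3→Green 11·6=66, C4→Green 2·21=42, C5→Blue 6·20=120. Service 507; fixed 911; total 1418.
{Red, Blue, Green}: service 485 + fixed 1614 = 2099
(All 7 nonempty subsets were checked; Blue only is lowest.)

Open Blue only; minimum total cost 938.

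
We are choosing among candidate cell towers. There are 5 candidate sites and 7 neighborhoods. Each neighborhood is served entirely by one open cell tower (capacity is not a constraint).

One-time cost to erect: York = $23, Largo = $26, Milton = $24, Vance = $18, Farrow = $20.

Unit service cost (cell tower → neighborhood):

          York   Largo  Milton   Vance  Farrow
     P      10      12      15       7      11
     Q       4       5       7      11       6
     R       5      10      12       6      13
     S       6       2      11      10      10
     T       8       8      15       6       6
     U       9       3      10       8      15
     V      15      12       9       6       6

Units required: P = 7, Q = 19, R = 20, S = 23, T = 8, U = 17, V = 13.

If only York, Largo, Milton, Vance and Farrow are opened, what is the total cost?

Total cost: 559

Each neighborhood is assigned to its cheapest site among the open ones.
{York, Largo, Milton, Vance, Farrow}: P→Vance 7·7=49, Q→York 4·19=76, R→York 5·20=100, S→Largo 2·23=46, T→Vance 6·8=48, U→Largo 3·17=51, V→Vance 6·13=78. Service 448; fixed 111; total 559.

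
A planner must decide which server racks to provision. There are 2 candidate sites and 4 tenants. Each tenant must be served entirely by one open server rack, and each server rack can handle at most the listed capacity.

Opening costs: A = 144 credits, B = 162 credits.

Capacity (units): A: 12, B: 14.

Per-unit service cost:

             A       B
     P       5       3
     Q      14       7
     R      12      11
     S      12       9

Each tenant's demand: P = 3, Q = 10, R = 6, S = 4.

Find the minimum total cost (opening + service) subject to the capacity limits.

Open {A, B}: P→A 5·3=15, Q→B 7·10=70, R→A 12·6=72, S→B 9·4=36.
Loads: A carries 9/12, B carries 14/14. Service 193; fixed 306; total 499.
Next best feasible plan costs 505.

Minimum total cost: 499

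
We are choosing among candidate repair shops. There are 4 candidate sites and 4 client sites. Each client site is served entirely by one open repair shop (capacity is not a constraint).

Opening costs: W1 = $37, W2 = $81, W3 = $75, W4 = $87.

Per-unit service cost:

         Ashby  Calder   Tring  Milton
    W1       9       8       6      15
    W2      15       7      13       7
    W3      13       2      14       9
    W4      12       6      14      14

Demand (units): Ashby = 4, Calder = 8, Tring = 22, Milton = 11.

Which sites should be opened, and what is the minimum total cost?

For any fixed open set, each client site goes to its cheapest open site; total = fixed + service.
{W1, W3}: Ashby→W1 9·4=36, Calder→W3 2·8=16, Tring→W1 6·22=132, Milton→W3 9·11=99. Service 283; fixed 112; total 395.
{W1, W2}: Ashby→W1 9·4=36, Calder→W2 7·8=56, Tring→W1 6·22=132, Milton→W2 7·11=77. Service 301; fixed 118; total 419.
{W1}: service 397 + fixed 37 = 434
{W1, W2, W3, W4}: Ashby→W1 9·4=36, Calder→W3 2·8=16, Tring→W1 6·22=132, Milton→W2 7·11=77. Service 261; fixed 280; total 541.
No other subset beats 395.

Open W1 and W3; minimum total cost 395.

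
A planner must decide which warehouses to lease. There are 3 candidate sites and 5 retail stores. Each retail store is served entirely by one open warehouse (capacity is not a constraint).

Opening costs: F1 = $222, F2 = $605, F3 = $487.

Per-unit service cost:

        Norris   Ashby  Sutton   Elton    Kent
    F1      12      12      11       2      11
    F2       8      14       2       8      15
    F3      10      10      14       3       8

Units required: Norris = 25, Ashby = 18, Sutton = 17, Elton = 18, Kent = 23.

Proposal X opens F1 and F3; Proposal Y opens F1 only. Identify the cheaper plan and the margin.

Proposal X: {F1, F3}: Norris→F3 10·25=250, Ashby→F3 10·18=180, Sutton→F1 11·17=187, Elton→F1 2·18=36, Kent→F3 8·23=184. Service 837; fixed 709; total 1546.
Proposal Y: {F1}: Norris→F1 12·25=300, Ashby→F1 12·18=216, Sutton→F1 11·17=187, Elton→F1 2·18=36, Kent→F1 11·23=253. Service 992; fixed 222; total 1214.
Difference: |1546 − 1214| = 332.

Proposal Y is cheaper by 332.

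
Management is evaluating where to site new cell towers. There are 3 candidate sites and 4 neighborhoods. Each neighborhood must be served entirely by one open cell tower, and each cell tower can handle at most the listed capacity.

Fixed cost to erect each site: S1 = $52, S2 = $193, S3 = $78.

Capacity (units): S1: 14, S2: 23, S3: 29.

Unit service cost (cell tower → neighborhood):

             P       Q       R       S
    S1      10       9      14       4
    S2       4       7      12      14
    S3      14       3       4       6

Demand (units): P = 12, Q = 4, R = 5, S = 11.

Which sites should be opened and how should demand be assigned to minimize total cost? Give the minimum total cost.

Minimum total cost: 348

Open {S1, S3}: P→S1 10·12=120, Q→S3 3·4=12, R→S3 4·5=20, S→S3 6·11=66.
Loads: S1 carries 12/14, S3 carries 20/29. Service 218; fixed 130; total 348.
Next best feasible plan costs 374.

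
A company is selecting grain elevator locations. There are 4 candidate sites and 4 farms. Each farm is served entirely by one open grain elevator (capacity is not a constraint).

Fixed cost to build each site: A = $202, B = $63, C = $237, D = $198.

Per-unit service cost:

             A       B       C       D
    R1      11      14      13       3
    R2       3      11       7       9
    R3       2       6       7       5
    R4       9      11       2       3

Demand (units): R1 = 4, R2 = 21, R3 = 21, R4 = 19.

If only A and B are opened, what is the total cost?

Each farm is assigned to its cheapest site among the open ones.
{A, B}: R1→A 11·4=44, R2→A 3·21=63, R3→A 2·21=42, R4→A 9·19=171. Service 320; fixed 265; total 585.

Total cost: 585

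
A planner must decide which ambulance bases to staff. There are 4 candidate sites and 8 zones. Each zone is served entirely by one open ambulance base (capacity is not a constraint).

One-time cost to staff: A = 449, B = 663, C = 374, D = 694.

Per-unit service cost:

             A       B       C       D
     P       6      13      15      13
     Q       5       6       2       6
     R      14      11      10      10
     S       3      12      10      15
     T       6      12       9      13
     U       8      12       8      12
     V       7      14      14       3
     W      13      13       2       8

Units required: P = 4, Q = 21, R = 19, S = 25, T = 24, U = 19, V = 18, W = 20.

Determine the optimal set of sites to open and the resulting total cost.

For any fixed open set, each zone goes to its cheapest open site; total = fixed + service.
{C}: P→C 15·4=60, Q→C 2·21=42, R→C 10·19=190, S→C 10·25=250, T→C 9·24=216, U→C 8·19=152, V→C 14·18=252, W→C 2·20=40. Service 1202; fixed 374; total 1576.
{A}: P→A 6·4=24, Q→A 5·21=105, R→A 14·19=266, S→A 3·25=75, T→A 6·24=144, U→A 8·19=152, V→A 7·18=126, W→A 13·20=260. Service 1152; fixed 449; total 1601.
{A, C}: P→A 6·4=24, Q→C 2·21=42, R→C 10·19=190, S→A 3·25=75, T→A 6·24=144, U→A 8·19=152, V→A 7·18=126, W→C 2·20=40. Service 793; fixed 823; total 1616.
{A, B, C, D}: service 721 + fixed 2180 = 2901
No other subset beats 1576.

Open C only; minimum total cost 1576.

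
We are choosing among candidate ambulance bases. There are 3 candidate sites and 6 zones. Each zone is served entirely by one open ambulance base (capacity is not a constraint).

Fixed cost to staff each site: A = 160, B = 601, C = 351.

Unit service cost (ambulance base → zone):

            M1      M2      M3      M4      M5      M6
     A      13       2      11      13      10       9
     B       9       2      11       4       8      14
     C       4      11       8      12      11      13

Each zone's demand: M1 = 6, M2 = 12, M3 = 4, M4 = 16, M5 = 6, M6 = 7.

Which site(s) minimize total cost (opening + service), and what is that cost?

Open A only; minimum total cost 637.

For any fixed open set, each zone goes to its cheapest open site; total = fixed + service.
{A}: M1→A 13·6=78, M2→A 2·12=24, M3→A 11·4=44, M4→A 13·16=208, M5→A 10·6=60, M6→A 9·7=63. Service 477; fixed 160; total 637.
{C}: service 537 + fixed 351 = 888
{A, C}: M1→C 4·6=24, M2→A 2·12=24, M3→C 8·4=32, M4→C 12·16=192, M5→A 10·6=60, M6→A 9·7=63. Service 395; fixed 511; total 906.
{A, B, C}: M1→C 4·6=24, M2→A 2·12=24, M3→C 8·4=32, M4→B 4·16=64, M5→B 8·6=48, M6→A 9·7=63. Service 255; fixed 1112; total 1367.
(All 7 nonempty subsets were checked; A only is lowest.)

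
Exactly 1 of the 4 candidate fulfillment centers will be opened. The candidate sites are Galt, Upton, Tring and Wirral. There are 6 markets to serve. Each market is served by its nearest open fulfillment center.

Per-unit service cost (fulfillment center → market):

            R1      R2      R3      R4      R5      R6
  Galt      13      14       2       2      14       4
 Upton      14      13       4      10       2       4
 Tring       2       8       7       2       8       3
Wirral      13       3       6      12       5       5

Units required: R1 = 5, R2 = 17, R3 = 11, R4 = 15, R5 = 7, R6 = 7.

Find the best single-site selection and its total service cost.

Choose Tring only; total service cost 330.

With exactly 1 open, each market uses its cheapest among the chosen.
{Tring}: R1→Tring 2·5=10, R2→Tring 8·17=136, R3→Tring 7·11=77, R4→Tring 2·15=30, R5→Tring 8·7=56, R6→Tring 3·7=21. Service cost 330.
{Wirral}: service cost 432
{Galt}: service cost 481
Among all 4 size-1 choices, {Tring} is lowest.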